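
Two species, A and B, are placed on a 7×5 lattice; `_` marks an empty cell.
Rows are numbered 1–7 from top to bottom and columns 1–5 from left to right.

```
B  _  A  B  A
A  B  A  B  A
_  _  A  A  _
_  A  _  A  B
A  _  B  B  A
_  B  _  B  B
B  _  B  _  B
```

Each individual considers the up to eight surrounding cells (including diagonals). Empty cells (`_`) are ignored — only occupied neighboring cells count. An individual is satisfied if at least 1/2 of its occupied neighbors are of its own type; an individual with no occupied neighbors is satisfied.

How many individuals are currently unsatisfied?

8

(1,1)B 1/2 ✓
(1,3)A 1/4 ✗
(1,4)B 1/5 ✗
(1,5)A 1/3 ✗
(2,1)A 0/2 ✗
(2,2)B 1/5 ✗
(2,3)A 3/6 ✓
(2,4)B 1/7 ✗
(2,5)A 2/4 ✓
(3,3)A 4/6 ✓
(3,4)A 4/6 ✓
(4,2)A 2/3 ✓
(4,4)A 3/6 ✓
(4,5)B 1/4 ✗
(5,1)A 1/2 ✓
(5,3)B 3/5 ✓
(5,4)B 4/6 ✓
(5,5)A 1/5 ✗
(6,2)B 3/4 ✓
(6,4)B 5/6 ✓
(6,5)B 3/4 ✓
(7,1)B 1/1 ✓
(7,3)B 2/2 ✓
(7,5)B 2/2 ✓
Unsatisfied: (1,3), (1,4), (1,5), (2,1), (2,2), (2,4), (4,5), (5,5) — 8 in total.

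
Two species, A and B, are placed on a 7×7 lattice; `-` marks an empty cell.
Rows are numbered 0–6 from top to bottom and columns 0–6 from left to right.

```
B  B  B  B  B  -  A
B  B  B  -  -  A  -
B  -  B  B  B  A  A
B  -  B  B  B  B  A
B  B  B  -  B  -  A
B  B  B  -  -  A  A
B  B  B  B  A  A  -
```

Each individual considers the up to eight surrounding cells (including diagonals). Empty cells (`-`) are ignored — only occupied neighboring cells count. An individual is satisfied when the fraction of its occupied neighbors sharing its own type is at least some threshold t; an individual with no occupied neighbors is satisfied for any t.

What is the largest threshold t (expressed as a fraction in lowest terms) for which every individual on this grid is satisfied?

3/7

(0,0)B 3/3
(0,1)B 5/5
(0,2)B 4/4
(0,3)B 3/3
(0,4)B 1/2
(0,6)A 1/1
(1,0)B 4/4
(1,1)B 7/7
(1,2)B 6/6
(1,5)A 3/5
(2,0)B 3/3
(2,2)B 5/5
(2,3)B 6/6
(2,4)B 4/6
(2,5)A 3/6
(2,6)A 3/4
(3,0)B 3/3
(3,2)B 5/5
(3,3)B 7/7
(3,4)B 5/6
(3,5)B 3/7
(3,6)A 3/4
(4,0)B 4/4
(4,1)B 7/7
(4,2)B 5/5
(4,4)B 3/4
(4,6)A 3/4
(5,0)B 5/5
(5,1)B 8/8
(5,2)B 6/6
(5,5)A 4/5
(5,6)A 3/3
(6,0)B 3/3
(6,1)B 5/5
(6,2)B 4/4
(6,3)B 2/3
(6,4)A 2/3
(6,5)A 3/3
The smallest same-type fraction is 3/7 at (3,5), which reduces to 3/7. Any threshold above that leaves this individual unsatisfied.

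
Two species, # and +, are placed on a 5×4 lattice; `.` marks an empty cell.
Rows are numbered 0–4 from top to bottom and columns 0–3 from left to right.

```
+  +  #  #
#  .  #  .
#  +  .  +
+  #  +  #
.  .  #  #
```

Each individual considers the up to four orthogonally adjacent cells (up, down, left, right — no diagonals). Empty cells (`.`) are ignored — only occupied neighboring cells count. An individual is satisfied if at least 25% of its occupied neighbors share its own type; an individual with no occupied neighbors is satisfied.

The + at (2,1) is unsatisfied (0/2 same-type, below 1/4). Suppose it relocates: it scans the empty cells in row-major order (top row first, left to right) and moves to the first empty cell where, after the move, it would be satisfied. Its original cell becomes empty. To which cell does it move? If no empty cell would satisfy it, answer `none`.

(1,1)

Vacating (2,1). Empty cells in order:
  (1,1): 1/3 same-type → satisfied — stop here.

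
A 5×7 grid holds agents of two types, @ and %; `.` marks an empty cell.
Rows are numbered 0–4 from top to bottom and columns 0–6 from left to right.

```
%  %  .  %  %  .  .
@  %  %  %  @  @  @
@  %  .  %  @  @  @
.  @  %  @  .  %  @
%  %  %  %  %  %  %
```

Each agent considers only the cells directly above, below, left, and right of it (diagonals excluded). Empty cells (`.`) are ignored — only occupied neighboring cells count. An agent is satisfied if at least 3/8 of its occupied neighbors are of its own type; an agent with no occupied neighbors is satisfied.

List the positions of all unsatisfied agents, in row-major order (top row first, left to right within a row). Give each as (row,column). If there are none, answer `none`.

Row 0: (0,0)% 1/2 ok · (0,1)% 2/2 ok · (0,3)% 2/2 ok · (0,4)% 1/2 ok
Row 1: (1,0)@ 1/3 unhappy · (1,1)% 3/4 ok · (1,2)% 2/2 ok · (1,3)% 3/4 ok · (1,4)@ 2/4 ok · (1,5)@ 3/3 ok · (1,6)@ 2/2 ok
Row 2: (2,0)@ 1/2 ok · (2,1)% 1/3 unhappy · (2,3)% 1/3 unhappy · (2,4)@ 2/3 ok · (2,5)@ 3/4 ok · (2,6)@ 3/3 ok
Row 3: (3,1)@ 0/3 unhappy · (3,2)% 1/3 unhappy · (3,3)@ 0/3 unhappy · (3,5)% 1/3 unhappy · (3,6)@ 1/3 unhappy
Row 4: (4,0)% 1/1 ok · (4,1)% 2/3 ok · (4,2)% 3/3 ok · (4,3)% 2/3 ok · (4,4)% 2/2 ok · (4,5)% 3/3 ok · (4,6)% 1/2 ok

(1,0), (2,1), (2,3), (3,1), (3,2), (3,3), (3,5), (3,6)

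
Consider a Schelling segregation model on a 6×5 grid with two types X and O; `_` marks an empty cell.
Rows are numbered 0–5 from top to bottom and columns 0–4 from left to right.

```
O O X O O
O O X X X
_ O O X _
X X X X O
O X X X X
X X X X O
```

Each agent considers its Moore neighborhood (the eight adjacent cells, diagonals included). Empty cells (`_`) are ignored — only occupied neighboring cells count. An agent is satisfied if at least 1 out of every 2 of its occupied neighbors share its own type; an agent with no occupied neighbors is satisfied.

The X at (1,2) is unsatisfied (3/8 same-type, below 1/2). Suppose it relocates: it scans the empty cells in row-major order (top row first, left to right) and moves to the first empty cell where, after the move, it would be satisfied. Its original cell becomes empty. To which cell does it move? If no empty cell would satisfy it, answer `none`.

Vacating (1,2). Empty cells in order:
  (2,0): 2/5 same-type → still unsatisfied.
  (2,4): 4/5 same-type → satisfied — stop here.

(2,4)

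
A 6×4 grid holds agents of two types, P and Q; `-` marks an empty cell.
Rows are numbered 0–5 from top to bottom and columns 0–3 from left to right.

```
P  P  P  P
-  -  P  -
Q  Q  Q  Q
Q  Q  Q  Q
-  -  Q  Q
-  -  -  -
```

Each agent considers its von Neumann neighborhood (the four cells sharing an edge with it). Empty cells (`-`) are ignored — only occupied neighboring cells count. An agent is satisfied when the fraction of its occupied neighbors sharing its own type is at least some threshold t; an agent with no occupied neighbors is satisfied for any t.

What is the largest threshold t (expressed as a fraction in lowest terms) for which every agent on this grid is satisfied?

(0,0)P 1/1
(0,1)P 2/2
(0,2)P 3/3
(0,3)P 1/1
(1,2)P 1/2
(2,0)Q 2/2
(2,1)Q 3/3
(2,2)Q 3/4
(2,3)Q 2/2
(3,0)Q 2/2
(3,1)Q 3/3
(3,2)Q 4/4
(3,3)Q 3/3
(4,2)Q 2/2
(4,3)Q 2/2
The smallest same-type fraction is 1/2 at (1,2), which reduces to 1/2. Any threshold above that leaves this agent unsatisfied.

1/2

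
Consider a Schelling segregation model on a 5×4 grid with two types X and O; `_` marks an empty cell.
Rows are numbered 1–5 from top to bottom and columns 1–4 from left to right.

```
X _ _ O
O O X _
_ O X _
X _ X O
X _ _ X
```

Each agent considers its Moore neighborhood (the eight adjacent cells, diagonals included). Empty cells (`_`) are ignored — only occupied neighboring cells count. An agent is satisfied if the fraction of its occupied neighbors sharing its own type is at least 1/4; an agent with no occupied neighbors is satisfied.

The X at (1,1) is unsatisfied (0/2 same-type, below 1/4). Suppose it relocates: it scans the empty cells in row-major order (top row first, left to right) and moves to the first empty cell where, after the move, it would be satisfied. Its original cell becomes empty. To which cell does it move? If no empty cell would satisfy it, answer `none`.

(1,2)

Vacating (1,1). Empty cells in order:
  (1,2): 1/3 same-type → satisfied — stop here.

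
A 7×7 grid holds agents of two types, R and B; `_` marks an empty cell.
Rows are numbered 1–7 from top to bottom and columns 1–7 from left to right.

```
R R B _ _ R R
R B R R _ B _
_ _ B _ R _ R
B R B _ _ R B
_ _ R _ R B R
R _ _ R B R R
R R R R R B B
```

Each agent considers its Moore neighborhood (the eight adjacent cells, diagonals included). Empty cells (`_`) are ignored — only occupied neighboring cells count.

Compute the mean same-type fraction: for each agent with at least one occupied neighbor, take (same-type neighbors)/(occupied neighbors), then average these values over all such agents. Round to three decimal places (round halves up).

(1,1)R 2/3
(1,2)R 3/5
(1,3)B 1/4
(1,6)R 1/2
(1,7)R 1/2
(2,1)R 2/3
(2,2)B 2/6
(2,3)R 2/5
(2,4)R 2/4
(2,6)B 0/4
(3,3)B 2/5
(3,5)R 2/3
(3,7)R 1/3
(4,1)B 0/1
(4,2)R 1/4
(4,3)B 1/3
(4,6)R 4/6
(4,7)B 1/4
(5,3)R 2/3
(5,5)R 3/5
(5,6)B 2/7
(5,7)R 3/5
(6,1)R 2/2
(6,4)R 5/6
(6,5)B 2/7
(6,6)R 4/8
(6,7)R 2/5
(7,1)R 2/2
(7,2)R 3/3
(7,3)R 3/3
(7,4)R 3/4
(7,5)R 3/5
(7,6)B 2/5
(7,7)B 1/3
Sum over 34 agents: 2/3 + 3/5 + 1/4 + 1/2 + 1/2 + 2/3 + 2/6 + 2/5 + 2/4 + 0/4 + 2/5 + 2/3 + 1/3 + 0/1 + 1/4 + 1/3 + 4/6 + 1/4 + 2/3 + 3/5 + 2/7 + 3/5 + 2/2 + 5/6 + 2/7 + 4/8 + 2/5 + 2/2 + 3/3 + 3/3 + 3/4 + 3/5 + 2/5 + 1/3 = 123/7; mean = 123/7 ÷ 34 = 123/238 = 0.516806… → 0.517.

0.517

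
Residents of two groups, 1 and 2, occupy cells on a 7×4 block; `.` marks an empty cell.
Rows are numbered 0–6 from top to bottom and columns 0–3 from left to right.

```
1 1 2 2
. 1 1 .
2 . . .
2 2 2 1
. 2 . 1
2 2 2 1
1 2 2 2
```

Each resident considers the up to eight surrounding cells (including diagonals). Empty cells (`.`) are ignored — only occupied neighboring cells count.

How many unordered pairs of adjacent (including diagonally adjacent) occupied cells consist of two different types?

14

Scan each occupied cell's neighbors to the right and below (and the two forward diagonals) so each pair is counted once.
Row 0: 1(0,0)–1(0,1)= 1(0,0)–1(1,1)= 1(0,1)–2(0,2)≠ 1(0,1)–1(1,1)= 1(0,1)–1(1,2)= 2(0,2)–2(0,3)= 2(0,2)–1(1,2)≠ 2(0,2)–1(1,1)≠ 2(0,3)–1(1,2)≠  → 4/9 unlike.
Row 1: 1(1,1)–1(1,2)= 1(1,1)–2(2,0)≠  → 1/2 unlike.
Row 2: 2(2,0)–2(3,0)= 2(2,0)–2(3,1)=  → 0/2 unlike.
Row 3: 2(3,0)–2(3,1)= 2(3,0)–2(4,1)= 2(3,1)–2(3,2)= 2(3,1)–2(4,1)= 2(3,2)–1(3,3)≠ 2(3,2)–1(4,3)≠ 2(3,2)–2(4,1)= 1(3,3)–1(4,3)=  → 2/8 unlike.
Row 4: 2(4,1)–2(5,1)= 2(4,1)–2(5,2)= 2(4,1)–2(5,0)= 1(4,3)–1(5,3)= 1(4,3)–2(5,2)≠  → 1/5 unlike.
Row 5: 2(5,0)–2(5,1)= 2(5,0)–1(6,0)≠ 2(5,0)–2(6,1)= 2(5,1)–2(5,2)= 2(5,1)–2(6,1)= 2(5,1)–2(6,2)= 2(5,1)–1(6,0)≠ 2(5,2)–1(5,3)≠ 2(5,2)–2(6,2)= 2(5,2)–2(6,3)= 2(5,2)–2(6,1)= 1(5,3)–2(6,3)≠ 1(5,3)–2(6,2)≠  → 5/13 unlike.
Row 6: 1(6,0)–2(6,1)≠ 2(6,1)–2(6,2)= 2(6,2)–2(6,3)=  → 1/3 unlike.
Total adjacent occupied pairs: 42; unlike-type pairs: 14.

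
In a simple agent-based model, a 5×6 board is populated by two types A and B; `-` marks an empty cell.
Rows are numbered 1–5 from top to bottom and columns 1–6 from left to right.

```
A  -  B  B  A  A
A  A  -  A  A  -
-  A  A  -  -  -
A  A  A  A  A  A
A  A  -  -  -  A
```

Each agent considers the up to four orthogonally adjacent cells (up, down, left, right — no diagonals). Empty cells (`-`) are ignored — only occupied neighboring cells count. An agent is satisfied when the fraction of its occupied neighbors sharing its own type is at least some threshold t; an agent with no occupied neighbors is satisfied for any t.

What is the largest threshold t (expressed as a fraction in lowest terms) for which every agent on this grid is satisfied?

(1,1)A 1/1
(1,3)B 1/1
(1,4)B 1/3
(1,5)A 2/3
(1,6)A 1/1
(2,1)A 2/2
(2,2)A 2/2
(2,4)A 1/2
(2,5)A 2/2
(3,2)A 3/3
(3,3)A 2/2
(4,1)A 2/2
(4,2)A 4/4
(4,3)A 3/3
(4,4)A 2/2
(4,5)A 2/2
(4,6)A 2/2
(5,1)A 2/2
(5,2)A 2/2
(5,6)A 1/1
The smallest same-type fraction is 1/3 at (1,4), which reduces to 1/3. Any threshold above that leaves this agent unsatisfied.

1/3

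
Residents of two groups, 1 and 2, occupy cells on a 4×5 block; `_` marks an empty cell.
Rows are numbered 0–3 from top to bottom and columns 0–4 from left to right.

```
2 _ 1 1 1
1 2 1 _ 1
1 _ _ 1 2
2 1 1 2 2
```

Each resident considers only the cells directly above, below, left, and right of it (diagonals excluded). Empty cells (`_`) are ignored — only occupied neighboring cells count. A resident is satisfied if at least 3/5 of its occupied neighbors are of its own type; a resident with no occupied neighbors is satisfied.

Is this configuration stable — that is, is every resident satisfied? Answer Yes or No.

Row 0: (0,0)2 0/1 unhappy · (0,2)1 2/2 ok · (0,3)1 2/2 ok · (0,4)1 2/2 ok
Row 1: (1,0)1 1/3 unhappy · (1,1)2 0/2 unhappy · (1,2)1 1/2 unhappy · (1,4)1 1/2 unhappy
Row 2: (2,0)1 1/2 unhappy · (2,3)1 0/2 unhappy · (2,4)2 1/3 unhappy
Row 3: (3,0)2 0/2 unhappy · (3,1)1 1/2 unhappy · (3,2)1 1/2 unhappy · (3,3)2 1/3 unhappy · (3,4)2 2/2 ok
For instance (0,0) has only 0/1 same-type neighbors, below 3/5.

No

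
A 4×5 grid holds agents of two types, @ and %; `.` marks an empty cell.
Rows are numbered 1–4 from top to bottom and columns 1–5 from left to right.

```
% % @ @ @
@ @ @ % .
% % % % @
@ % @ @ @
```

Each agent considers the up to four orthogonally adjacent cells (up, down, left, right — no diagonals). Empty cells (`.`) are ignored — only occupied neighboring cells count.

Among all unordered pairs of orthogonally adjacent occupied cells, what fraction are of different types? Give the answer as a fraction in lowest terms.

Scan each occupied cell's neighbors to the right and below so each pair is counted once.
From row 1: 4 unlike of 8 pairs (running 4/8).
From row 2: 4 unlike of 7 pairs (running 8/15).
From row 3: 4 unlike of 9 pairs (running 12/24).
From row 4: 2 unlike of 4 pairs (running 14/28).
Total adjacent occupied pairs: 28; unlike-type pairs: 14.
14/28 reduces to 1/2.

1/2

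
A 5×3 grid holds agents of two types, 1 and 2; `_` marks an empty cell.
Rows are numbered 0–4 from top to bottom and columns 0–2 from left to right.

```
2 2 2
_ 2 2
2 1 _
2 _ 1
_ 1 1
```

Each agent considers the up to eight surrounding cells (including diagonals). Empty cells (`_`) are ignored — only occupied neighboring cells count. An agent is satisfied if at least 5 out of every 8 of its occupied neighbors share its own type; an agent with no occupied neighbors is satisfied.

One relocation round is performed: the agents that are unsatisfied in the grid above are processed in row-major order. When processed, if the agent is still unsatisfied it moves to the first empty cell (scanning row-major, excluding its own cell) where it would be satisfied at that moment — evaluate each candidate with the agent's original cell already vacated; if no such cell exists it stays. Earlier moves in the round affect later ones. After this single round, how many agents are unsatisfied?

1

Initially unsatisfied (in order): (2,1), (3,0).
  (2,1): no empty cell satisfies it; stays.
  (3,0) → (1,0).
Resulting grid:
2 2 2
2 2 2
2 1 _
_ _ 1
_ 1 1
Unsatisfied now: (2,1).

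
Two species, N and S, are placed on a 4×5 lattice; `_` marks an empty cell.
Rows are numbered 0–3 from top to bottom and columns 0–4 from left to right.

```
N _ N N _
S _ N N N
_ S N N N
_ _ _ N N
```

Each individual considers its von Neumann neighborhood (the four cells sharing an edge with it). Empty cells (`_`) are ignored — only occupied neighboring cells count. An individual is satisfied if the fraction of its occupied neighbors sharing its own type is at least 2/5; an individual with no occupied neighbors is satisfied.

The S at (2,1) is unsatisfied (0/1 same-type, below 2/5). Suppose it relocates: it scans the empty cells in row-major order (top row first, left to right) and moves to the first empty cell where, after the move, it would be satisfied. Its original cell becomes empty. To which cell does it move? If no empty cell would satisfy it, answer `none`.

Vacating (2,1). Empty cells in order:
  (0,1): 0/2 same-type → still unsatisfied.
  (0,4): 0/2 same-type → still unsatisfied.
  (1,1): 1/2 same-type → satisfied — stop here.

(1,1)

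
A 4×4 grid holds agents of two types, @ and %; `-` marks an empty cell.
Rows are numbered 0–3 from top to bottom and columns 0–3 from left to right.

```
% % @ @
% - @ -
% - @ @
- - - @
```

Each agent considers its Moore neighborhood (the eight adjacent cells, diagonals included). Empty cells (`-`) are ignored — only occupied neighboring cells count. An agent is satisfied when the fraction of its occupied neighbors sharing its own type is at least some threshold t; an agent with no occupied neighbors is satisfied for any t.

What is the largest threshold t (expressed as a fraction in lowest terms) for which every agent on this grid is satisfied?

(0,0)% 2/2
(0,1)% 2/4
(0,2)@ 2/3
(0,3)@ 2/2
(1,0)% 3/3
(1,2)@ 4/5
(2,0)% 1/1
(2,2)@ 3/3
(2,3)@ 3/3
(3,3)@ 2/2
The smallest same-type fraction is 2/4 at (0,1), which reduces to 1/2. Any threshold above that leaves this agent unsatisfied.

1/2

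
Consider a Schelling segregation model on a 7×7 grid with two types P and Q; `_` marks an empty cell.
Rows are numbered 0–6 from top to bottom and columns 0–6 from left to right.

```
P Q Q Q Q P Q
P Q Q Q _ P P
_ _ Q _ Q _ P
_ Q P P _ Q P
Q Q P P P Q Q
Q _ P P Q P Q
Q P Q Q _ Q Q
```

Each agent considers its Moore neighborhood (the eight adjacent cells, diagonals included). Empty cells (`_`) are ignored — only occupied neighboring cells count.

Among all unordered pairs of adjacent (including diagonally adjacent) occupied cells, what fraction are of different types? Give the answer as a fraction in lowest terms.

Scan each occupied cell's neighbors to the right and below (and the two forward diagonals) so each pair is counted once.
Row 0: P(0,0)–Q(0,1)≠ P(0,0)–P(1,0)= P(0,0)–Q(1,1)≠ Q(0,1)–Q(0,2)= Q(0,1)–Q(1,1)= Q(0,1)–Q(1,2)= Q(0,1)–P(1,0)≠ Q(0,2)–Q(0,3)= Q(0,2)–Q(1,2)= Q(0,2)–Q(1,3)= Q(0,2)–Q(1,1)= Q(0,3)–Q(0,4)= Q(0,3)–Q(1,3)= Q(0,3)–Q(1,2)= Q(0,4)–P(0,5)≠ Q(0,4)–P(1,5)≠ Q(0,4)–Q(1,3)= P(0,5)–Q(0,6)≠ P(0,5)–P(1,5)= P(0,5)–P(1,6)= Q(0,6)–P(1,6)≠ Q(0,6)–P(1,5)≠  → 8/22 unlike.
Row 1: P(1,0)–Q(1,1)≠ Q(1,1)–Q(1,2)= Q(1,1)–Q(2,2)= Q(1,2)–Q(1,3)= Q(1,2)–Q(2,2)= Q(1,3)–Q(2,4)= Q(1,3)–Q(2,2)= P(1,5)–P(1,6)= P(1,5)–P(2,6)= P(1,5)–Q(2,4)≠ P(1,6)–P(2,6)=  → 2/11 unlike.
Row 2: Q(2,2)–P(3,2)≠ Q(2,2)–P(3,3)≠ Q(2,2)–Q(3,1)= Q(2,4)–Q(3,5)= Q(2,4)–P(3,3)≠ P(2,6)–P(3,6)= P(2,6)–Q(3,5)≠  → 4/7 unlike.
Row 3: Q(3,1)–P(3,2)≠ Q(3,1)–Q(4,1)= Q(3,1)–P(4,2)≠ Q(3,1)–Q(4,0)= P(3,2)–P(3,3)= P(3,2)–P(4,2)= P(3,2)–P(4,3)= P(3,2)–Q(4,1)≠ P(3,3)–P(4,3)= P(3,3)–P(4,4)= P(3,3)–P(4,2)= Q(3,5)–P(3,6)≠ Q(3,5)–Q(4,5)= Q(3,5)–Q(4,6)= Q(3,5)–P(4,4)≠ P(3,6)–Q(4,6)≠ P(3,6)–Q(4,5)≠  → 7/17 unlike.
Row 4: Q(4,0)–Q(4,1)= Q(4,0)–Q(5,0)= Q(4,1)–P(4,2)≠ Q(4,1)–P(5,2)≠ Q(4,1)–Q(5,0)= P(4,2)–P(4,3)= P(4,2)–P(5,2)= P(4,2)–P(5,3)= P(4,3)–P(4,4)= P(4,3)–P(5,3)= P(4,3)–Q(5,4)≠ P(4,3)–P(5,2)= P(4,4)–Q(4,5)≠ P(4,4)–Q(5,4)≠ P(4,4)–P(5,5)= P(4,4)–P(5,3)= Q(4,5)–Q(4,6)= Q(4,5)–P(5,5)≠ Q(4,5)–Q(5,6)= Q(4,5)–Q(5,4)= Q(4,6)–Q(5,6)= Q(4,6)–P(5,5)≠  → 7/22 unlike.
Row 5: Q(5,0)–Q(6,0)= Q(5,0)–P(6,1)≠ P(5,2)–P(5,3)= P(5,2)–Q(6,2)≠ P(5,2)–Q(6,3)≠ P(5,2)–P(6,1)= P(5,3)–Q(5,4)≠ P(5,3)–Q(6,3)≠ P(5,3)–Q(6,2)≠ Q(5,4)–P(5,5)≠ Q(5,4)–Q(6,5)= Q(5,4)–Q(6,3)= P(5,5)–Q(5,6)≠ P(5,5)–Q(6,5)≠ P(5,5)–Q(6,6)≠ Q(5,6)–Q(6,6)= Q(5,6)–Q(6,5)=  → 10/17 unlike.
Row 6: Q(6,0)–P(6,1)≠ P(6,1)–Q(6,2)≠ Q(6,2)–Q(6,3)= Q(6,5)–Q(6,6)=  → 2/4 unlike.
Total adjacent occupied pairs: 100; unlike-type pairs: 40.
40/100 reduces to 2/5.

2/5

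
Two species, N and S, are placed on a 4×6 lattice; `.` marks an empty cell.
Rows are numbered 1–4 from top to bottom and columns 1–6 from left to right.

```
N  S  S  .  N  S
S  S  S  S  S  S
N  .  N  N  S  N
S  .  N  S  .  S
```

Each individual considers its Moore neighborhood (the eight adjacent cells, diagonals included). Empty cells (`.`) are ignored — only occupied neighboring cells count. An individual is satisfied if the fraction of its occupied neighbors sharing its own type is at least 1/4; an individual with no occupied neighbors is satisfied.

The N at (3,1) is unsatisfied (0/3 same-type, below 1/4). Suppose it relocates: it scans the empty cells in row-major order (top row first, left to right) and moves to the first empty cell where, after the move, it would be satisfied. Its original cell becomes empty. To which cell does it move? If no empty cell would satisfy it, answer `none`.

Vacating (3,1). Empty cells in order:
  (1,4): 1/5 same-type → still unsatisfied.
  (3,2): 2/6 same-type → satisfied — stop here.

(3,2)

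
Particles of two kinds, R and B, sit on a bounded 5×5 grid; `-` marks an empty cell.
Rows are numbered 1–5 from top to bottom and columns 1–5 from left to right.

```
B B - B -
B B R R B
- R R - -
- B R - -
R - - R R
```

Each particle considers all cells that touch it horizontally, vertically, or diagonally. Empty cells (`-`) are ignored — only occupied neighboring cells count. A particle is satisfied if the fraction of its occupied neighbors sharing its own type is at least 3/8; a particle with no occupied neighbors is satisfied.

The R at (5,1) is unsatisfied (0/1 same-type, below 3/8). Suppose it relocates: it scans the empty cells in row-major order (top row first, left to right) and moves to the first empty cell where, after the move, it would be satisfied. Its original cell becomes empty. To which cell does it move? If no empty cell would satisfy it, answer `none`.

(1,3)

Vacating (5,1). Empty cells in order:
  (1,3): 2/5 same-type → satisfied — stop here.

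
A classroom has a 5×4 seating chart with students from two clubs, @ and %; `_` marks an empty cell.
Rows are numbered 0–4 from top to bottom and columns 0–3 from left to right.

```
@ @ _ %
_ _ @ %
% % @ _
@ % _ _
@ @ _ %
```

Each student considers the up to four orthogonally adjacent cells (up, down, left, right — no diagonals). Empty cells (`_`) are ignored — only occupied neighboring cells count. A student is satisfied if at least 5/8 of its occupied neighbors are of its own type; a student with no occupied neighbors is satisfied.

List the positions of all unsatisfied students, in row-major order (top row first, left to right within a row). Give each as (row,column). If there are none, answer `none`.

(1,2), (1,3), (2,0), (2,2), (3,0), (3,1), (4,1)

Row 0: (0,0)@ 1/1 satisfied · (0,1)@ 1/1 satisfied · (0,3)% 1/1 satisfied
Row 1: (1,2)@ 1/2 not · (1,3)% 1/2 not
Row 2: (2,0)% 1/2 not · (2,1)% 2/3 satisfied · (2,2)@ 1/2 not
Row 3: (3,0)@ 1/3 not · (3,1)% 1/3 not
Row 4: (4,0)@ 2/2 satisfied · (4,1)@ 1/2 not · (4,3)% 0/0 satisfied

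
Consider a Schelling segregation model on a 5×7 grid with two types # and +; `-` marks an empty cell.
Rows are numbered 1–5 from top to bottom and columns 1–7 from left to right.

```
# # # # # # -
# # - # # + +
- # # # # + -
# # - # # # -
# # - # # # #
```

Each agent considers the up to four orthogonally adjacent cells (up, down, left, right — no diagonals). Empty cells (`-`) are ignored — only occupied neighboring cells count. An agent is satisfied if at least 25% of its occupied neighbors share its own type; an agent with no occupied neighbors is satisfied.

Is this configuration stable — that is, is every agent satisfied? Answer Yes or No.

Yes

(1,1)# 2/2 ✓
(1,2)# 3/3 ✓
(1,3)# 2/2 ✓
(1,4)# 3/3 ✓
(1,5)# 3/3 ✓
(1,6)# 1/2 ✓
(2,1)# 2/2 ✓
(2,2)# 3/3 ✓
(2,4)# 3/3 ✓
(2,5)# 3/4 ✓
(2,6)+ 2/4 ✓
(2,7)+ 1/1 ✓
(3,2)# 3/3 ✓
(3,3)# 2/2 ✓
(3,4)# 4/4 ✓
(3,5)# 3/4 ✓
(3,6)+ 1/3 ✓
(4,1)# 2/2 ✓
(4,2)# 3/3 ✓
(4,4)# 3/3 ✓
(4,5)# 4/4 ✓
(4,6)# 2/3 ✓
(5,1)# 2/2 ✓
(5,2)# 2/2 ✓
(5,4)# 2/2 ✓
(5,5)# 3/3 ✓
(5,6)# 3/3 ✓
(5,7)# 1/1 ✓
All meet the threshold, so the configuration is stable.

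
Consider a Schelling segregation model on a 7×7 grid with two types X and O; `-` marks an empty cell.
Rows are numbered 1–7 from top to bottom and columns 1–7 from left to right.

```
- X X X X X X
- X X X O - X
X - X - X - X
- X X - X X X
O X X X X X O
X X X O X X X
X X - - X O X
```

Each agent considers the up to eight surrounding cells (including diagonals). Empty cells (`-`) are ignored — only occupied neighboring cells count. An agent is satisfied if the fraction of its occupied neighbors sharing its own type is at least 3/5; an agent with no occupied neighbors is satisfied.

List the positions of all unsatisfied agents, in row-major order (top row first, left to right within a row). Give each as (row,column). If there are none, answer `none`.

(2,5), (5,1), (5,7), (6,4), (7,5), (7,6)

Row 1: (1,2)X 3/3 satisfied · (1,3)X 5/5 satisfied · (1,4)X 4/5 satisfied · (1,5)X 3/4 satisfied · (1,6)X 3/4 satisfied · (1,7)X 2/2 satisfied
Row 2: (2,2)X 5/5 satisfied · (2,3)X 6/6 satisfied · (2,4)X 6/7 satisfied · (2,5)O 0/5 not · (2,7)X 3/3 satisfied
Row 3: (3,1)X 2/2 satisfied · (3,3)X 5/5 satisfied · (3,5)X 3/4 satisfied · (3,7)X 3/3 satisfied
Row 4: (4,2)X 5/6 satisfied · (4,3)X 5/5 satisfied · (4,5)X 5/5 satisfied · (4,6)X 6/7 satisfied · (4,7)X 3/4 satisfied
Row 5: (5,1)O 0/4 not · (5,2)X 6/7 satisfied · (5,3)X 6/7 satisfied · (5,4)X 6/7 satisfied · (5,5)X 6/7 satisfied · (5,6)X 7/8 satisfied · (5,7)O 0/5 not
Row 6: (6,1)X 4/5 satisfied · (6,2)X 6/7 satisfied · (6,3)X 5/6 satisfied · (6,4)O 0/6 not · (6,5)X 5/7 satisfied · (6,6)X 6/8 satisfied · (6,7)X 3/5 satisfied
Row 7: (7,1)X 3/3 satisfied · (7,2)X 4/4 satisfied · (7,5)X 2/4 not · (7,6)O 0/5 not · (7,7)X 2/3 satisfied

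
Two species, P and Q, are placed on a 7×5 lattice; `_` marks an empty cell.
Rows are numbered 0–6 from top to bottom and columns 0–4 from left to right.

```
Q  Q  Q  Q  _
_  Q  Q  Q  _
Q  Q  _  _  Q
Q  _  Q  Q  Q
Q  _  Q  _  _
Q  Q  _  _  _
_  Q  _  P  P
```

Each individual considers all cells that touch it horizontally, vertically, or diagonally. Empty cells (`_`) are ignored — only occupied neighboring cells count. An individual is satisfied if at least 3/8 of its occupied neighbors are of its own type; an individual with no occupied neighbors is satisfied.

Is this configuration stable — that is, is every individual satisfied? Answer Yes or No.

Yes

Row 0: (0,0)Q 2/2 ✓ · (0,1)Q 4/4 ✓ · (0,2)Q 5/5 ✓ · (0,3)Q 3/3 ✓
Row 1: (1,1)Q 6/6 ✓ · (1,2)Q 6/6 ✓ · (1,3)Q 4/4 ✓
Row 2: (2,0)Q 3/3 ✓ · (2,1)Q 5/5 ✓ · (2,4)Q 3/3 ✓
Row 3: (3,0)Q 3/3 ✓ · (3,2)Q 3/3 ✓ · (3,3)Q 4/4 ✓ · (3,4)Q 2/2 ✓
Row 4: (4,0)Q 3/3 ✓ · (4,2)Q 3/3 ✓
Row 5: (5,0)Q 3/3 ✓ · (5,1)Q 4/4 ✓
Row 6: (6,1)Q 2/2 ✓ · (6,3)P 1/1 ✓ · (6,4)P 1/1 ✓
All meet the threshold, so the configuration is stable.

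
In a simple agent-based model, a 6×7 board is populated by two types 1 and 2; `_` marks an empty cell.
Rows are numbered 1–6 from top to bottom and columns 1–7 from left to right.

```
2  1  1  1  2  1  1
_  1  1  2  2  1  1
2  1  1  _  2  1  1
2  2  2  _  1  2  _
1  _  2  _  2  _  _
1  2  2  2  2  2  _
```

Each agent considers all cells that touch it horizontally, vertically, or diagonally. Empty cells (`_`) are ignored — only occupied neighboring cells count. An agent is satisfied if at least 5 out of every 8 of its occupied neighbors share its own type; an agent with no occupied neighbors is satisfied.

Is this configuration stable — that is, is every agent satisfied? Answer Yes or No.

Row 1: (1,1)2 0/2 unhappy · (1,2)1 3/4 ok · (1,3)1 4/5 ok · (1,4)1 2/5 unhappy · (1,5)2 2/5 unhappy · (1,6)1 3/5 unhappy · (1,7)1 3/3 ok
Row 2: (2,2)1 5/7 ok · (2,3)1 6/7 ok · (2,4)2 3/7 unhappy · (2,5)2 3/7 unhappy · (2,6)1 5/8 ok · (2,7)1 5/5 ok
Row 3: (3,1)2 2/4 unhappy · (3,2)1 3/7 unhappy · (3,3)1 3/6 unhappy · (3,5)2 3/6 unhappy · (3,6)1 4/7 unhappy · (3,7)1 3/4 ok
Row 4: (4,1)2 2/4 unhappy · (4,2)2 4/7 unhappy · (4,3)2 2/4 unhappy · (4,5)1 1/4 unhappy · (4,6)2 2/5 unhappy
Row 5: (5,1)1 1/4 unhappy · (5,3)2 5/5 ok · (5,5)2 4/5 ok
Row 6: (6,1)1 1/2 unhappy · (6,2)2 2/4 unhappy · (6,3)2 3/3 ok · (6,4)2 4/4 ok · (6,5)2 3/3 ok · (6,6)2 2/2 ok
For instance (1,1) has only 0/2 same-type neighbors, below 5/8.

No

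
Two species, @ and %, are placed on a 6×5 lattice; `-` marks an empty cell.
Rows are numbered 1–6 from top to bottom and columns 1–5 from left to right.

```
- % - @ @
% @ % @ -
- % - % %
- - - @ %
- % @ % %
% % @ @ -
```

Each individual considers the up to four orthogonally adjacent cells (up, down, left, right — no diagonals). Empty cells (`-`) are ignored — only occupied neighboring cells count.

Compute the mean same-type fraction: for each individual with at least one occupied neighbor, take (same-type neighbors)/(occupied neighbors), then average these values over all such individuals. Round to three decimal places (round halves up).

0.463

Row 1: (1,2)% 0/1 · (1,4)@ 2/2 · (1,5)@ 1/1
Row 2: (2,1)% 0/1 · (2,2)@ 0/4 · (2,3)% 0/2 · (2,4)@ 1/3
Row 3: (3,2)% 0/1 · (3,4)% 1/3 · (3,5)% 2/2
Row 4: (4,4)@ 0/3 · (4,5)% 2/3
Row 5: (5,2)% 1/2 · (5,3)@ 1/3 · (5,4)% 1/4 · (5,5)% 2/2
Row 6: (6,1)% 1/1 · (6,2)% 2/3 · (6,3)@ 2/3 · (6,4)@ 1/2
Sum over 20 individuals: 0/1 + 2/2 + 1/1 + 0/1 + 0/4 + 0/2 + 1/3 + 0/1 + 1/3 + 2/2 + 0/3 + 2/3 + 1/2 + 1/3 + 1/4 + 2/2 + 1/1 + 2/3 + 2/3 + 1/2 = 37/4; mean = 37/4 ÷ 20 = 37/80 = 0.4625 → 0.463.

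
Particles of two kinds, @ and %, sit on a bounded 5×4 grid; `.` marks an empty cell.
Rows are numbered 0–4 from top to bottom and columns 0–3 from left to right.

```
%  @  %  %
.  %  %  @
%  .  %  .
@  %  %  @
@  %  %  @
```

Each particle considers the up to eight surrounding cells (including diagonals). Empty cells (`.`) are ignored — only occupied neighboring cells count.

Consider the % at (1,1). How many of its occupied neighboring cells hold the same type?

Occupied neighbors of (1,1): (0,0)=%, (0,1)=@, (0,2)=%, (1,2)=%, (2,0)=%, (2,2)=%.
Same type (%): 5 of 6.

5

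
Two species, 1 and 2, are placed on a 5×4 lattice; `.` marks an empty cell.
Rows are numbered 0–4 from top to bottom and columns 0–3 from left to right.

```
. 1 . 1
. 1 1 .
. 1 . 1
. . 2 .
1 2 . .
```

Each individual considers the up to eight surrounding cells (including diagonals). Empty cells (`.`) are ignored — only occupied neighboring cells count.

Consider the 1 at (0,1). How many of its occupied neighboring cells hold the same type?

Occupied neighbors of (0,1): (1,1)=1, (1,2)=1.
Same type (1): 2 of 2.

2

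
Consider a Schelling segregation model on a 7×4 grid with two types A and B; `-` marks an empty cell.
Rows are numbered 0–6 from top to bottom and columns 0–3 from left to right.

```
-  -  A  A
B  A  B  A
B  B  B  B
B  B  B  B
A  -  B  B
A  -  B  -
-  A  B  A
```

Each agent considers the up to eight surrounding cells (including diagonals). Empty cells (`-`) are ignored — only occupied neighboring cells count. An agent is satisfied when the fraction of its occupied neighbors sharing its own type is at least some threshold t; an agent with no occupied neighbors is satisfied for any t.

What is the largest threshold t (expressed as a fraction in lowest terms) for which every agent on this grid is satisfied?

(0,2)A 3/4
(0,3)A 2/3
(1,0)B 2/3
(1,1)A 1/6
(1,2)B 3/7
(1,3)A 2/5
(2,0)B 4/5
(2,1)B 7/8
(2,2)B 6/8
(2,3)B 4/5
(3,0)B 3/4
(3,1)B 6/7
(3,2)B 7/7
(3,3)B 5/5
(4,0)A 1/3
(4,2)B 5/5
(4,3)B 4/4
(5,0)A 2/2
(5,2)B 3/5
(6,1)A 1/3
(6,2)B 1/3
(6,3)A 0/2
The smallest same-type fraction is 0/2 at (6,3), which reduces to 0/1. Any threshold above that leaves this agent unsatisfied.

0/1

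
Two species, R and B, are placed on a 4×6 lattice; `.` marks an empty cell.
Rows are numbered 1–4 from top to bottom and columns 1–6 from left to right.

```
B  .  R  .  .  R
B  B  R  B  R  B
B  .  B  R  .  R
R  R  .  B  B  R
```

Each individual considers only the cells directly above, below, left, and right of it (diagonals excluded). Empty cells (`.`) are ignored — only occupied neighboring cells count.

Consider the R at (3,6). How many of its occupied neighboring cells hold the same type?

Occupied neighbors of (3,6): (2,6)=B, (4,6)=R.
Same type (R): 1 of 2.

1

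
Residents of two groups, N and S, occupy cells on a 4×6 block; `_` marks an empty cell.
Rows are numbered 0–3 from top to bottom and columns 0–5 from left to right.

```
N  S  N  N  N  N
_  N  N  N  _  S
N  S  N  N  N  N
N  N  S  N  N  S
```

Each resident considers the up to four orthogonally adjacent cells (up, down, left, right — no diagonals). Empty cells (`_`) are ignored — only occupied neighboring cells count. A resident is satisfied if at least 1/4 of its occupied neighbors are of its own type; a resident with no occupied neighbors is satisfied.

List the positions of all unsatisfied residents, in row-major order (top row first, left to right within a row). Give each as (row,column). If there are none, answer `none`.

(0,0), (0,1), (1,5), (2,1), (3,2), (3,5)

(0,0)N 0/1 not
(0,1)S 0/3 not
(0,2)N 2/3 satisfied
(0,3)N 3/3 satisfied
(0,4)N 2/2 satisfied
(0,5)N 1/2 satisfied
(1,1)N 1/3 satisfied
(1,2)N 4/4 satisfied
(1,3)N 3/3 satisfied
(1,5)S 0/2 not
(2,0)N 1/2 satisfied
(2,1)S 0/4 not
(2,2)N 2/4 satisfied
(2,3)N 4/4 satisfied
(2,4)N 3/3 satisfied
(2,5)N 1/3 satisfied
(3,0)N 2/2 satisfied
(3,1)N 1/3 satisfied
(3,2)S 0/3 not
(3,3)N 2/3 satisfied
(3,4)N 2/3 satisfied
(3,5)S 0/2 not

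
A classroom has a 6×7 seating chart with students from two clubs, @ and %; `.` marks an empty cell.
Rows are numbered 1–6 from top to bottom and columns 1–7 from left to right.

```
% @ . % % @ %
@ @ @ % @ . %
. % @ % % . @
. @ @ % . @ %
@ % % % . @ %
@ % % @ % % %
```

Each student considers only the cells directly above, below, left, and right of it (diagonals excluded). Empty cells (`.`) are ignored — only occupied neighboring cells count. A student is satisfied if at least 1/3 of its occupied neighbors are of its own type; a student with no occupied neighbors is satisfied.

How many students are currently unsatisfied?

Row 1: (1,1)% 0/2 unhappy · (1,2)@ 1/2 ok · (1,4)% 2/2 ok · (1,5)% 1/3 ok · (1,6)@ 0/2 unhappy · (1,7)% 1/2 ok
Row 2: (2,1)@ 1/2 ok · (2,2)@ 3/4 ok · (2,3)@ 2/3 ok · (2,4)% 2/4 ok · (2,5)@ 0/3 unhappy · (2,7)% 1/2 ok
Row 3: (3,2)% 0/3 unhappy · (3,3)@ 2/4 ok · (3,4)% 3/4 ok · (3,5)% 1/2 ok · (3,7)@ 0/2 unhappy
Row 4: (4,2)@ 1/3 ok · (4,3)@ 2/4 ok · (4,4)% 2/3 ok · (4,6)@ 1/2 ok · (4,7)% 1/3 ok
Row 5: (5,1)@ 1/2 ok · (5,2)% 2/4 ok · (5,3)% 3/4 ok · (5,4)% 2/3 ok · (5,6)@ 1/3 ok · (5,7)% 2/3 ok
Row 6: (6,1)@ 1/2 ok · (6,2)% 2/3 ok · (6,3)% 2/3 ok · (6,4)@ 0/3 unhappy · (6,5)% 1/2 ok · (6,6)% 2/3 ok · (6,7)% 2/2 ok
Unsatisfied: (1,1), (1,6), (2,5), (3,2), (3,7), (6,4) — 6 in total.

6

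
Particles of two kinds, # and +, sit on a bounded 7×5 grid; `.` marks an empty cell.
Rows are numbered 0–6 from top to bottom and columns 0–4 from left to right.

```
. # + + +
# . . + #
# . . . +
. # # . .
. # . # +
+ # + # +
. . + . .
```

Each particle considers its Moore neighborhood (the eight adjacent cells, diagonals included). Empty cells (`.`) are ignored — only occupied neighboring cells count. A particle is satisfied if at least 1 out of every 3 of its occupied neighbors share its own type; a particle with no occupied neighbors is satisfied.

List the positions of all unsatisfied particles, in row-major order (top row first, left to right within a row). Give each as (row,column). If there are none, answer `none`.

(0,1)# 1/2 ok
(0,2)+ 2/3 ok
(0,3)+ 3/4 ok
(0,4)+ 2/3 ok
(1,0)# 2/2 ok
(1,3)+ 4/5 ok
(1,4)# 0/4 unhappy
(2,0)# 2/2 ok
(2,4)+ 1/2 ok
(3,1)# 3/3 ok
(3,2)# 3/3 ok
(4,1)# 3/5 ok
(4,3)# 2/5 ok
(4,4)+ 1/3 ok
(5,0)+ 0/2 unhappy
(5,1)# 1/4 unhappy
(5,2)+ 1/5 unhappy
(5,3)# 1/5 unhappy
(5,4)+ 1/3 ok
(6,2)+ 1/3 ok

(1,4), (5,0), (5,1), (5,2), (5,3)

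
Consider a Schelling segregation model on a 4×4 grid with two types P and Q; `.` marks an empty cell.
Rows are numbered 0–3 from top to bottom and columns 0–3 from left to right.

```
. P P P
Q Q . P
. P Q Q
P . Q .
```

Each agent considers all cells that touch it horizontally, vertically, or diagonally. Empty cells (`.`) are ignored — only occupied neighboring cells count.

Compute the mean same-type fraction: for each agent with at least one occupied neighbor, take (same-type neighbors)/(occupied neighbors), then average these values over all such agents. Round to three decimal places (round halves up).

Row 0: (0,1)P 1/3 · (0,2)P 3/4 · (0,3)P 2/2
Row 1: (1,0)Q 1/3 · (1,1)Q 2/5 · (1,3)P 2/4
Row 2: (2,1)P 1/5 · (2,2)Q 3/5 · (2,3)Q 2/3
Row 3: (3,0)P 1/1 · (3,2)Q 2/3
Sum over 11 agents: 1/3 + 3/4 + 2/2 + 1/3 + 2/5 + 2/4 + 1/5 + 3/5 + 2/3 + 1/1 + 2/3 = 129/20; mean = 129/20 ÷ 11 = 129/220 = 0.586363… → 0.586.

0.586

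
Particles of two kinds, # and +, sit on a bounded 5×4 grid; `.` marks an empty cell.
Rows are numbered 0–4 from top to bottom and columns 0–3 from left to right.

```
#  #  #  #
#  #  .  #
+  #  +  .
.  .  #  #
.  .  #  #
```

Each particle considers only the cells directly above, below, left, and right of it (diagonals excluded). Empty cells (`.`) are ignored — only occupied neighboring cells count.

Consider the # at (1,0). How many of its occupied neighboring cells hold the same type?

Occupied neighbors of (1,0): (0,0)=#, (2,0)=+, (1,1)=#.
Same type (#): 2 of 3.

2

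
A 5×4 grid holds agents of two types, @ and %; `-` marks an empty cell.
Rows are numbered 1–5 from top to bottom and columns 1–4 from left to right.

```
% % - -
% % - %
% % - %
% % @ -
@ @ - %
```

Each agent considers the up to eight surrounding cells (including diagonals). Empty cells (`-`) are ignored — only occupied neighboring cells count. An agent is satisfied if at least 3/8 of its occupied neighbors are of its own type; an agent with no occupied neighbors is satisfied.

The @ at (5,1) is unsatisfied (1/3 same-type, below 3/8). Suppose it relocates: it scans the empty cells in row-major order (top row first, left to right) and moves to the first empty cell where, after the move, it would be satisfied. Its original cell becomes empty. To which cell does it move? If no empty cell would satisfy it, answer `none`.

(5,3)

Vacating (5,1). Empty cells in order:
  (1,3): 0/3 same-type → still unsatisfied.
  (1,4): 0/1 same-type → still unsatisfied.
  (2,3): 0/5 same-type → still unsatisfied.
  (3,3): 1/6 same-type → still unsatisfied.
  (4,4): 1/3 same-type → still unsatisfied.
  (5,3): 2/4 same-type → satisfied — stop here.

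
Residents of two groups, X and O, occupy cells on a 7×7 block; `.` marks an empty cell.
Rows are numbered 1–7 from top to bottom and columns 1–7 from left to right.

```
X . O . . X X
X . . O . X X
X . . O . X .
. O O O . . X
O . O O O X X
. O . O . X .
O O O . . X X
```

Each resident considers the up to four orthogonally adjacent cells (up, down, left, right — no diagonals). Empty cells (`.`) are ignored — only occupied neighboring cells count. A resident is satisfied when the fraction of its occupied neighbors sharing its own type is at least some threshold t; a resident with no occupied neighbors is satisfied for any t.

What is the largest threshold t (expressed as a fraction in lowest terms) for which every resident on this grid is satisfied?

(1,1)X 1/1
(1,3)O — no occupied neighbors
(1,6)X 2/2
(1,7)X 2/2
(2,1)X 2/2
(2,4)O 1/1
(2,6)X 3/3
(2,7)X 2/2
(3,1)X 1/1
(3,4)O 2/2
(3,6)X 1/1
(4,2)O 1/1
(4,3)O 3/3
(4,4)O 3/3
(4,7)X 1/1
(5,1)O — no occupied neighbors
(5,3)O 2/2
(5,4)O 4/4
(5,5)O 1/2
(5,6)X 2/3
(5,7)X 2/2
(6,2)O 1/1
(6,4)O 1/1
(6,6)X 2/2
(7,1)O 1/1
(7,2)O 3/3
(7,3)O 1/1
(7,6)X 2/2
(7,7)X 1/1
The smallest same-type fraction is 1/2 at (5,5), which reduces to 1/2. Any threshold above that leaves this resident unsatisfied.

1/2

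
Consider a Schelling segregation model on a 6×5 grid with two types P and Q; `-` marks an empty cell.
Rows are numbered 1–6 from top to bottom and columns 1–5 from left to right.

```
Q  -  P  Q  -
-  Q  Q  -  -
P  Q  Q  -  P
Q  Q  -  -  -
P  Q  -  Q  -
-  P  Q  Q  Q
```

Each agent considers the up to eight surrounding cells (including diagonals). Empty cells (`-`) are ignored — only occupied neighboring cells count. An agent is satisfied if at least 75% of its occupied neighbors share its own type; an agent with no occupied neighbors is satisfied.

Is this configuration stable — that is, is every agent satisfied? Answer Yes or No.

Row 1: (1,1)Q 1/1 satisfied · (1,3)P 0/3 not · (1,4)Q 1/2 not
Row 2: (2,2)Q 4/6 not · (2,3)Q 4/5 satisfied
Row 3: (3,1)P 0/4 not · (3,2)Q 5/6 satisfied · (3,3)Q 4/4 satisfied · (3,5)P 0/0 satisfied
Row 4: (4,1)Q 3/5 not · (4,2)Q 4/6 not
Row 5: (5,1)P 1/4 not · (5,2)Q 3/5 not · (5,4)Q 3/3 satisfied
Row 6: (6,2)P 1/3 not · (6,3)Q 3/4 satisfied · (6,4)Q 3/3 satisfied · (6,5)Q 2/2 satisfied
For instance (1,3) has only 0/3 same-type neighbors, below 3/4.

No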